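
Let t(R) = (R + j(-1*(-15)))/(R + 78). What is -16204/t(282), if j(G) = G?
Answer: -648160/33 ≈ -19641.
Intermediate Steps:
t(R) = (15 + R)/(78 + R) (t(R) = (R - 1*(-15))/(R + 78) = (R + 15)/(78 + R) = (15 + R)/(78 + R))
-16204/t(282) = -16204*(78 + 282)/(15 + 282) = -16204/(297/360) = -16204/((1/360)*297) = -16204/33/40 = -16204*40/33 = -648160/33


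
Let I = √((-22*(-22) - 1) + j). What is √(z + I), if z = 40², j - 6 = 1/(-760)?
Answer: √(57760000 + 95*√70611410)/190 ≈ 40.275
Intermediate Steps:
j = 4559/760 (j = 6 + 1/(-760) = 6 - 1/760 = 4559/760 ≈ 5.9987)
z = 1600
I = √70611410/380 (I = √((-22*(-22) - 1) + 4559/760) = √((484 - 1) + 4559/760) = √(483 + 4559/760) = √(371639/760) = √70611410/380 ≈ 22.113)
√(z + I) = √(1600 + √70611410/380)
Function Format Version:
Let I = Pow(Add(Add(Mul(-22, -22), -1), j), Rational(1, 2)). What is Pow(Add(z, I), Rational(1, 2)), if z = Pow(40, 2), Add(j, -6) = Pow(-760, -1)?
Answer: Mul(Rational(1, 190), Pow(Add(57760000, Mul(95, Pow(70611410, Rational(1, 2)))), Rational(1, 2))) ≈ 40.275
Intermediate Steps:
j = Rational(4559, 760) (j = Add(6, Pow(-760, -1)) = Add(6, Rational(-1, 760)) = Rational(4559, 760) ≈ 5.9987)
z = 1600
I = Mul(Rational(1, 380), Pow(70611410, Rational(1, 2))) (I = Pow(Add(Add(Mul(-22, -22), -1), Rational(4559, 760)), Rational(1, 2)) = Pow(Add(Add(484, -1), Rational(4559, 760)), Rational(1, 2)) = Pow(Add(483, Rational(4559, 760)), Rational(1, 2)) = Pow(Rational(371639, 760), Rational(1, 2)) = Mul(Rational(1, 380), Pow(70611410, Rational(1, 2))) ≈ 22.113)
Pow(Add(z, I), Rational(1, 2)) = Pow(Add(1600, Mul(Rational(1, 380), Pow(70611410, Rational(1, 2)))), Rational(1, 2))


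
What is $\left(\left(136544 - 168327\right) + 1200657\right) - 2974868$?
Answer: $-1805994$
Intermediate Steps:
$\left(\left(136544 - 168327\right) + 1200657\right) - 2974868 = \left(-31783 + 1200657\right) - 2974868 = 1168874 - 2974868 = -1805994$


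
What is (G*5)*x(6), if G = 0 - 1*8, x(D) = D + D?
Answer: -480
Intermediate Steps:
x(D) = 2*D
G = -8 (G = 0 - 8 = -8)
(G*5)*x(6) = (-8*5)*(2*6) = -40*12 = -480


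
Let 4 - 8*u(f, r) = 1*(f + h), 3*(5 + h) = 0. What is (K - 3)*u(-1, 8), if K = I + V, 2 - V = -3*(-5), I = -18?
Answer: -85/2 ≈ -42.500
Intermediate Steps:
h = -5 (h = -5 + (⅓)*0 = -5 + 0 = -5)
V = -13 (V = 2 - (-3)*(-5) = 2 - 1*15 = 2 - 15 = -13)
u(f, r) = 9/8 - f/8 (u(f, r) = ½ - (f - 5)/8 = ½ - (-5 + f)/8 = ½ + (5/8 - f/8) = 9/8 - f/8)
K = -31 (K = -18 - 13 = -31)
(K - 3)*u(-1, 8) = (-31 - 3)*(9/8 - ⅛*(-1)) = -34*(9/8 + ⅛) = -34*5/4 = -85/2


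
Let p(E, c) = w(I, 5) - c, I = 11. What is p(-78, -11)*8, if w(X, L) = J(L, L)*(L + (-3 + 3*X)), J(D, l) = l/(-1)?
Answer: -1312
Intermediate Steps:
J(D, l) = -l (J(D, l) = l*(-1) = -l)
w(X, L) = -L*(-3 + L + 3*X) (w(X, L) = (-L)*(L + (-3 + 3*X)) = (-L)*(-3 + L + 3*X) = -L*(-3 + L + 3*X))
p(E, c) = -175 - c (p(E, c) = 5*(3 - 1*5 - 3*11) - c = 5*(3 - 5 - 33) - c = 5*(-35) - c = -175 - c)
p(-78, -11)*8 = (-175 - 1*(-11))*8 = (-175 + 11)*8 = -164*8 = -1312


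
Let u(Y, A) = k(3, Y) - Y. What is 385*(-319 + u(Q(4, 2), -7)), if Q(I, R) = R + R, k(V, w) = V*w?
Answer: -119735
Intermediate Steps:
Q(I, R) = 2*R
u(Y, A) = 2*Y (u(Y, A) = 3*Y - Y = 2*Y)
385*(-319 + u(Q(4, 2), -7)) = 385*(-319 + 2*(2*2)) = 385*(-319 + 2*4) = 385*(-319 + 8) = 385*(-311) = -119735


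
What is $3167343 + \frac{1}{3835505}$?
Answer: $\frac{12148359913216}{3835505} \approx 3.1673 \cdot 10^{6}$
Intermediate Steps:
$3167343 + \frac{1}{3835505} = \frac{12148359913216}{3835505}$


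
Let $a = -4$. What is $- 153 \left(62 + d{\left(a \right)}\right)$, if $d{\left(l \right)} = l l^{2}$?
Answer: $306$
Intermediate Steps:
$d{\left(l \right)} = l^{3}$
$- 153 \left(62 + d{\left(a \right)}\right) = - 153 \left(62 + \left(-4\right)^{3}\right) = - 153 \left(62 - 64\right) = \left(-153\right) \left(-2\right) = 306$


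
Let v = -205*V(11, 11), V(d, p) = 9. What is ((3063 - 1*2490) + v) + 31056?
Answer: 29784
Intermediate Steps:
v = -1845 (v = -205*9 = -1845)
((3063 - 1*2490) + v) + 31056 = ((3063 - 1*2490) - 1845) + 31056 = ((3063 - 2490) - 1845) + 31056 = (573 - 1845) + 31056 = -1272 + 31056 = 29784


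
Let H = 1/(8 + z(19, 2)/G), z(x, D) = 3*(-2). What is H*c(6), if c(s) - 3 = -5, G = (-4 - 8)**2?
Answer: -48/191 ≈ -0.25131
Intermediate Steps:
G = 144 (G = (-12)**2 = 144)
z(x, D) = -6
c(s) = -2 (c(s) = 3 - 5 = -2)
H = 24/191 (H = 1/(8 - 6/144) = 1/(8 - 6*1/144) = 1/(8 - 1/24) = 1/(191/24) = 24/191 ≈ 0.12565)
H*c(6) = (24/191)*(-2) = -48/191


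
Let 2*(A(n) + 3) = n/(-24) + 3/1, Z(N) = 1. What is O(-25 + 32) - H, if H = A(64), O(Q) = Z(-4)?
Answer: 23/6 ≈ 3.8333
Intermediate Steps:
O(Q) = 1
A(n) = -3/2 - n/48 (A(n) = -3 + (n/(-24) + 3/1)/2 = -3 + (n*(-1/24) + 3*1)/2 = -3 + (-n/24 + 3)/2 = -3 + (3 - n/24)/2 = -3 + (3/2 - n/48) = -3/2 - n/48)
H = -17/6 (H = -3/2 - 1/48*64 = -3/2 - 4/3 = -17/6 ≈ -2.8333)
O(-25 + 32) - H = 1 - 1*(-17/6) = 1 + 17/6 = 23/6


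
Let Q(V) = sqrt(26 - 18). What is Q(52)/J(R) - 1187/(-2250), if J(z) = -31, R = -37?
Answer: 1187/2250 - 2*sqrt(2)/31 ≈ 0.43632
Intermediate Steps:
Q(V) = 2*sqrt(2) (Q(V) = sqrt(8) = 2*sqrt(2))
Q(52)/J(R) - 1187/(-2250) = (2*sqrt(2))/(-31) - 1187/(-2250) = (2*sqrt(2))*(-1/31) - 1187*(-1/2250) = -2*sqrt(2)/31 + 1187/2250 = 1187/2250 - 2*sqrt(2)/31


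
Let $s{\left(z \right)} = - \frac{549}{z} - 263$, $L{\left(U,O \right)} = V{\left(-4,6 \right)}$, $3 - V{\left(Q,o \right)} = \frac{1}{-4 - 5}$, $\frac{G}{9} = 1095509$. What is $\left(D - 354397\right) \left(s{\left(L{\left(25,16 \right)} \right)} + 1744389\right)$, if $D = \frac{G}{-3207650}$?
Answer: $- \frac{55510191194041552397}{89814200} \approx -6.1806 \cdot 10^{11}$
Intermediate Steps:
$G = 9859581$ ($G = 9 \cdot 1095509 = 9859581$)
$D = - \frac{9859581}{3207650}$ ($D = \frac{9859581}{-3207650} = 9859581 \left(- \frac{1}{3207650}\right) = - \frac{9859581}{3207650} \approx -3.0738$)
$V{\left(Q,o \right)} = \frac{28}{9}$ ($V{\left(Q,o \right)} = 3 - \frac{1}{-4 - 5} = 3 - \frac{1}{-9} = 3 - - \frac{1}{9} = 3 + \frac{1}{9} = \frac{28}{9}$)
$L{\left(U,O \right)} = \frac{28}{9}$
$s{\left(z \right)} = -263 - \frac{549}{z}$
$\left(D - 354397\right) \left(s{\left(L{\left(25,16 \right)} \right)} + 1744389\right) = \left(- \frac{9859581}{3207650} - 354397\right) \left(\left(-263 - \frac{549}{\frac{28}{9}}\right) + 1744389\right) = - \frac{1136791396631 \left(\left(-263 - \frac{4941}{28}\right) + 1744389\right)}{3207650} = - \frac{1136791396631 \left(- \frac{12305}{28} + 1744389\right)}{3207650} = \left(- \frac{1136791396631}{3207650}\right) \frac{48830587}{28} = - \frac{55510191194041552397}{89814200}$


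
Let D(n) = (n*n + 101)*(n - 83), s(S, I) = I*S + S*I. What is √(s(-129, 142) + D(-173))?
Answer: 2*I*√1931079 ≈ 2779.3*I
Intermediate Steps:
s(S, I) = 2*I*S (s(S, I) = I*S + I*S = 2*I*S)
D(n) = (-83 + n)*(101 + n²) (D(n) = (n² + 101)*(-83 + n) = (101 + n²)*(-83 + n) = (-83 + n)*(101 + n²))
√(s(-129, 142) + D(-173)) = √(2*142*(-129) + (-8383 + (-173)³ - 83*(-173)² + 101*(-173))) = √(-36636 + (-8383 - 5177717 - 83*29929 - 17473)) = √(-36636 + (-8383 - 5177717 - 2484107 - 17473)) = √(-36636 - 7687680) = √(-7724316) = 2*I*√1931079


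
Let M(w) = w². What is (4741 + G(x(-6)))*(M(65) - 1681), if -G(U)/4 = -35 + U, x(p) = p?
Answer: 12478320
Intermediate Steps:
G(U) = 140 - 4*U (G(U) = -4*(-35 + U) = 140 - 4*U)
(4741 + G(x(-6)))*(M(65) - 1681) = (4741 + (140 - 4*(-6)))*(65² - 1681) = (4741 + (140 + 24))*(4225 - 1681) = (4741 + 164)*2544 = 4905*2544 = 12478320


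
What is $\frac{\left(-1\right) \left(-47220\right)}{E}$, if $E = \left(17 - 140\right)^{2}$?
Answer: $\frac{15740}{5043} \approx 3.1212$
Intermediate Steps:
$E = 15129$ ($E = \left(-123\right)^{2} = 15129$)
$\frac{\left(-1\right) \left(-47220\right)}{E} = \frac{\left(-1\right) \left(-47220\right)}{15129} = 47220 \cdot \frac{1}{15129} = \frac{15740}{5043}$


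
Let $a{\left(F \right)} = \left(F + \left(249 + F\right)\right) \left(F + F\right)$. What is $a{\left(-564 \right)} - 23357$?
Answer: $968155$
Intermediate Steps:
$a{\left(F \right)} = 2 F \left(249 + 2 F\right)$ ($a{\left(F \right)} = \left(249 + 2 F\right) 2 F = 2 F \left(249 + 2 F\right)$)
$a{\left(-564 \right)} - 23357 = 2 \left(-564\right) \left(249 + 2 \left(-564\right)\right) - 23357 = 2 \left(-564\right) \left(249 - 1128\right) - 23357 = 2 \left(-564\right) \left(-879\right) - 23357 = 991512 - 23357 = 968155$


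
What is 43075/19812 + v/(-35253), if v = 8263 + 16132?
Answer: 345069745/232810812 ≈ 1.4822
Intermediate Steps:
v = 24395
43075/19812 + v/(-35253) = 43075/19812 + 24395/(-35253) = 43075*(1/19812) + 24395*(-1/35253) = 43075/19812 - 24395/35253 = 345069745/232810812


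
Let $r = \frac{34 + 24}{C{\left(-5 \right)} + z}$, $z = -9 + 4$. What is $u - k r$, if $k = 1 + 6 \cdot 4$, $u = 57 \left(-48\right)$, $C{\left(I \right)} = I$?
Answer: $-2591$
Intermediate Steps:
$u = -2736$
$z = -5$
$k = 25$ ($k = 1 + 24 = 25$)
$r = - \frac{29}{5}$ ($r = \frac{34 + 24}{-5 - 5} = \frac{58}{-10} = 58 \left(- \frac{1}{10}\right) = - \frac{29}{5} \approx -5.8$)
$u - k r = -2736 - 25 \left(- \frac{29}{5}\right) = -2736 - -145 = -2736 + 145 = -2591$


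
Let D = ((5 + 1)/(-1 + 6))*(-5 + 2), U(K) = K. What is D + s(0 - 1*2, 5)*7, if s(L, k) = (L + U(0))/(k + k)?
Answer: -5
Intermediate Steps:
D = -18/5 (D = (6/5)*(-3) = -18/5 ≈ -3.6000)
s(L, k) = L/(2*k) (s(L, k) = (L + 0)/(k + k) = L/((2*k)) = L*(1/(2*k)) = L/(2*k))
D + s(0 - 1*2, 5)*7 = -18/5 + ((1/2)*(0 - 1*2)/5)*7 = -18/5 + ((1/2)*(0 - 2)*(1/5))*7 = -18/5 + ((1/2)*(-2)*(1/5))*7 = -18/5 - 1/5*7 = -18/5 - 7/5 = -5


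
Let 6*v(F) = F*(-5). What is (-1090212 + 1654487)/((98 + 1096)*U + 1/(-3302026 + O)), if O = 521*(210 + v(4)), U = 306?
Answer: 5407480052950/3501304403109 ≈ 1.5444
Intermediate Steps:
v(F) = -5*F/6 (v(F) = (F*(-5))/6 = (-5*F)/6 = -5*F/6)
O = 323020/3 (O = 521*(210 - ⅚*4) = 521*(210 - 10/3) = 521*(620/3) = 323020/3 ≈ 1.0767e+5)
(-1090212 + 1654487)/((98 + 1096)*U + 1/(-3302026 + O)) = (-1090212 + 1654487)/((98 + 1096)*306 + 1/(-3302026 + 323020/3)) = 564275/(1194*306 + 1/(-9583058/3)) = 564275/(365364 - 3/9583058) = 564275/(3501304403109/9583058) = 564275*(9583058/3501304403109) = 5407480052950/3501304403109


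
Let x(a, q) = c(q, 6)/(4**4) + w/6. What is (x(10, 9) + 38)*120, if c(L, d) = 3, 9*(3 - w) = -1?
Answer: 1331605/288 ≈ 4623.6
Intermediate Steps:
w = 28/9 (w = 3 - 1/9*(-1) = 3 + 1/9 = 28/9 ≈ 3.1111)
x(a, q) = 3665/6912 (x(a, q) = 3/(4**4) + (28/9)/6 = 3/256 + (28/9)*(1/6) = 3*(1/256) + 14/27 = 3/256 + 14/27 = 3665/6912)
(x(10, 9) + 38)*120 = (3665/6912 + 38)*120 = (266321/6912)*120 = 1331605/288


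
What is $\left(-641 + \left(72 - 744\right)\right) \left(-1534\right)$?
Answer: $2014142$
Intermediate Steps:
$\left(-641 + \left(72 - 744\right)\right) \left(-1534\right) = \left(-641 - 672\right) \left(-1534\right) = \left(-1313\right) \left(-1534\right) = 2014142$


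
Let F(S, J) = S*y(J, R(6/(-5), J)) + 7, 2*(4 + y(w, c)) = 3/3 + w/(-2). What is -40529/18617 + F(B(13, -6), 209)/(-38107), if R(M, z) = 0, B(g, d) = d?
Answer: -3101592617/1418876038 ≈ -2.1860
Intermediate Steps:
y(w, c) = -7/2 - w/4 (y(w, c) = -4 + (3/3 + w/(-2))/2 = -4 + (3*(1/3) + w*(-1/2))/2 = -4 + (1 - w/2)/2 = -4 + (1/2 - w/4) = -7/2 - w/4)
F(S, J) = 7 + S*(-7/2 - J/4) (F(S, J) = S*(-7/2 - J/4) + 7 = 7 + S*(-7/2 - J/4))
-40529/18617 + F(B(13, -6), 209)/(-38107) = -40529/18617 + (7 - 1/4*(-6)*(14 + 209))/(-38107) = -40529*1/18617 + (7 - 1/4*(-6)*223)*(-1/38107) = -40529/18617 + (7 + 669/2)*(-1/38107) = -40529/18617 + (683/2)*(-1/38107) = -40529/18617 - 683/76214 = -3101592617/1418876038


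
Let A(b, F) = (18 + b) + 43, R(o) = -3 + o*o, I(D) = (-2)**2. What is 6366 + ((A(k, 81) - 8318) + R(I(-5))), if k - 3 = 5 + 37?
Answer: -1833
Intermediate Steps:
I(D) = 4
k = 45 (k = 3 + (5 + 37) = 3 + 42 = 45)
R(o) = -3 + o**2
A(b, F) = 61 + b
6366 + ((A(k, 81) - 8318) + R(I(-5))) = 6366 + (((61 + 45) - 8318) + (-3 + 4**2)) = 6366 + ((106 - 8318) + (-3 + 16)) = 6366 + (-8212 + 13) = 6366 - 8199 = -1833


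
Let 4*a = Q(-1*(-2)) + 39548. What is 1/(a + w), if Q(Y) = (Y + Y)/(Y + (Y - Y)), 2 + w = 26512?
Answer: 2/72795 ≈ 2.7474e-5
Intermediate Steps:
w = 26510 (w = -2 + 26512 = 26510)
Q(Y) = 2 (Q(Y) = (2*Y)/(Y + 0) = (2*Y)/Y = 2)
a = 19775/2 (a = (2 + 39548)/4 = (¼)*39550 = 19775/2 ≈ 9887.5)
1/(a + w) = 1/(19775/2 + 26510) = 1/(72795/2) = 2/72795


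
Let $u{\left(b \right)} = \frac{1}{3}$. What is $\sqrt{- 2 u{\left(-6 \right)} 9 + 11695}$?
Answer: $\sqrt{11689} \approx 108.12$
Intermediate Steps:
$u{\left(b \right)} = \frac{1}{3}$
$\sqrt{- 2 u{\left(-6 \right)} 9 + 11695} = \sqrt{\left(-2\right) \frac{1}{3} \cdot 9 + 11695} = \sqrt{\left(- \frac{2}{3}\right) 9 + 11695} = \sqrt{-6 + 11695} = \sqrt{11689}$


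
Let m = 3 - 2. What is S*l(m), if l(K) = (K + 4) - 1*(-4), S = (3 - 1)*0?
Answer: 0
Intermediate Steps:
S = 0 (S = 2*0 = 0)
m = 1
l(K) = 8 + K (l(K) = (4 + K) + 4 = 8 + K)
S*l(m) = 0*(8 + 1) = 0*9 = 0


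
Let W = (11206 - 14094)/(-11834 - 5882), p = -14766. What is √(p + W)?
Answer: 2*I*√72411815917/4429 ≈ 121.51*I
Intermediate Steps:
W = 722/4429 (W = -2888/(-17716) = -2888*(-1/17716) = 722/4429 ≈ 0.16302)
√(p + W) = √(-14766 + 722/4429) = √(-65397892/4429) = 2*I*√72411815917/4429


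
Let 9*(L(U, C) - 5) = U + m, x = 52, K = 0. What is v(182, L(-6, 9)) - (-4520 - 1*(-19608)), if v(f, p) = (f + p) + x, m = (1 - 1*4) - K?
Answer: -14850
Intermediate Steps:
m = -3 (m = (1 - 1*4) - 1*0 = (1 - 4) + 0 = -3 + 0 = -3)
L(U, C) = 14/3 + U/9 (L(U, C) = 5 + (U - 3)/9 = 5 + (-3 + U)/9 = 5 + (-⅓ + U/9) = 14/3 + U/9)
v(f, p) = 52 + f + p (v(f, p) = (f + p) + 52 = 52 + f + p)
v(182, L(-6, 9)) - (-4520 - 1*(-19608)) = (52 + 182 + (14/3 + (⅑)*(-6))) - (-4520 - 1*(-19608)) = (52 + 182 + (14/3 - ⅔)) - (-4520 + 19608) = (52 + 182 + 4) - 1*15088 = 238 - 15088 = -14850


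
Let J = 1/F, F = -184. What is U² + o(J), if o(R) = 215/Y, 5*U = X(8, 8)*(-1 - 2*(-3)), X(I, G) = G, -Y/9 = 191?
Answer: 109801/1719 ≈ 63.875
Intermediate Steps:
Y = -1719 (Y = -9*191 = -1719)
U = 8 (U = (8*(-1 - 2*(-3)))/5 = (8*(-1 + 6))/5 = (8*5)/5 = (⅕)*40 = 8)
J = -1/184 (J = 1/(-184) = -1/184 ≈ -0.0054348)
o(R) = -215/1719 (o(R) = 215/(-1719) = 215*(-1/1719) = -215/1719)
U² + o(J) = 8² - 215/1719 = 64 - 215/1719 = 109801/1719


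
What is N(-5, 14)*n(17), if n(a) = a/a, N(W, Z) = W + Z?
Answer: 9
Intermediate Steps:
n(a) = 1
N(-5, 14)*n(17) = (-5 + 14)*1 = 9*1 = 9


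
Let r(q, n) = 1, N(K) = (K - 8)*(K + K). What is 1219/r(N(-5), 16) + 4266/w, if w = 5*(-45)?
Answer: 30001/25 ≈ 1200.0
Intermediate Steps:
w = -225
N(K) = 2*K*(-8 + K) (N(K) = (-8 + K)*(2*K) = 2*K*(-8 + K))
1219/r(N(-5), 16) + 4266/w = 1219/1 + 4266/(-225) = 1219*1 + 4266*(-1/225) = 1219 - 474/25 = 30001/25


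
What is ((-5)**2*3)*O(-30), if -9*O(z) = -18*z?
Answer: -4500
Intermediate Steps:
O(z) = 2*z (O(z) = -(-2)*z = 2*z)
((-5)**2*3)*O(-30) = ((-5)**2*3)*(2*(-30)) = (25*3)*(-60) = 75*(-60) = -4500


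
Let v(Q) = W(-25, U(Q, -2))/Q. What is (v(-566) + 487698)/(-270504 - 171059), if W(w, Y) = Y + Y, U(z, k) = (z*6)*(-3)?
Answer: -487662/441563 ≈ -1.1044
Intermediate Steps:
U(z, k) = -18*z (U(z, k) = (6*z)*(-3) = -18*z)
W(w, Y) = 2*Y
v(Q) = -36 (v(Q) = (2*(-18*Q))/Q = (-36*Q)/Q = -36)
(v(-566) + 487698)/(-270504 - 171059) = (-36 + 487698)/(-270504 - 171059) = 487662/(-441563) = 487662*(-1/441563) = -487662/441563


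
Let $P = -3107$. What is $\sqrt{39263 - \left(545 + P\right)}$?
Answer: $5 \sqrt{1673} \approx 204.51$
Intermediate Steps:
$\sqrt{39263 - \left(545 + P\right)} = \sqrt{39263 - -2562} = \sqrt{39263 + \left(-545 + 3107\right)} = \sqrt{39263 + 2562} = \sqrt{41825} = 5 \sqrt{1673}$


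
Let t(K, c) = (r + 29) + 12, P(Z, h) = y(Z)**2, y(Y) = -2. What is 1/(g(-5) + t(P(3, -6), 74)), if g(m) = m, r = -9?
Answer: 1/27 ≈ 0.037037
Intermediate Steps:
P(Z, h) = 4 (P(Z, h) = (-2)**2 = 4)
t(K, c) = 32 (t(K, c) = (-9 + 29) + 12 = 20 + 12 = 32)
1/(g(-5) + t(P(3, -6), 74)) = 1/(-5 + 32) = 1/27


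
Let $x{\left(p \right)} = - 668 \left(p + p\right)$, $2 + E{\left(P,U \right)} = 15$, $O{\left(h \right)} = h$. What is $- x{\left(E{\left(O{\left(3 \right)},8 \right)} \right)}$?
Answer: $17368$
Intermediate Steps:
$E{\left(P,U \right)} = 13$ ($E{\left(P,U \right)} = -2 + 15 = 13$)
$x{\left(p \right)} = - 1336 p$ ($x{\left(p \right)} = - 668 \cdot 2 p = - 1336 p$)
$- x{\left(E{\left(O{\left(3 \right)},8 \right)} \right)} = - \left(-1336\right) 13 = \left(-1\right) \left(-17368\right) = 17368$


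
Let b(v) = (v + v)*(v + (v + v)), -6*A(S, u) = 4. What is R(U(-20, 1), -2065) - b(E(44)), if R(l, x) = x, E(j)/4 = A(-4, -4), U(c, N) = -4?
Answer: -6323/3 ≈ -2107.7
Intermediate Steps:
A(S, u) = -⅔ (A(S, u) = -⅙*4 = -⅔)
E(j) = -8/3 (E(j) = 4*(-⅔) = -8/3)
b(v) = 6*v² (b(v) = (2*v)*(v + 2*v) = (2*v)*(3*v) = 6*v²)
R(U(-20, 1), -2065) - b(E(44)) = -2065 - 6*(-8/3)² = -2065 - 6*64/9 = -2065 - 1*128/3 = -2065 - 128/3 = -6323/3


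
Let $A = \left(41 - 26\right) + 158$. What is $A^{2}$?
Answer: $29929$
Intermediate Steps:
$A = 173$ ($A = \left(41 - 26\right) + 158 = 15 + 158 = 173$)
$A^{2} = 173^{2} = 29929$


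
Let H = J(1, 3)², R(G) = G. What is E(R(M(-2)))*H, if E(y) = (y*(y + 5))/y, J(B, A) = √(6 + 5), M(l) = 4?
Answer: 99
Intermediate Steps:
J(B, A) = √11
E(y) = 5 + y (E(y) = (y*(5 + y))/y = 5 + y)
H = 11 (H = (√11)² = 11)
E(R(M(-2)))*H = (5 + 4)*11 = 9*11 = 99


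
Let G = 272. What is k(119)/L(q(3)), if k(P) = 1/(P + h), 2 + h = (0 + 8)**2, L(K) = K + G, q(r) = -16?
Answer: 1/46336 ≈ 2.1581e-5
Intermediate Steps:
L(K) = 272 + K (L(K) = K + 272 = 272 + K)
h = 62 (h = -2 + (0 + 8)**2 = -2 + 8**2 = -2 + 64 = 62)
k(P) = 1/(62 + P) (k(P) = 1/(P + 62) = 1/(62 + P))
k(119)/L(q(3)) = 1/((62 + 119)*(272 - 16)) = 1/(181*256) = (1/181)*(1/256) = 1/46336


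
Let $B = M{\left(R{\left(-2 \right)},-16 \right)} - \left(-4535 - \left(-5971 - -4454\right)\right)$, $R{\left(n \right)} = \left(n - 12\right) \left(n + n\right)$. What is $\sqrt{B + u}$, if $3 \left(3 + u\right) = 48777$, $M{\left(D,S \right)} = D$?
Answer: $\sqrt{19330} \approx 139.03$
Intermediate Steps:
$R{\left(n \right)} = 2 n \left(-12 + n\right)$ ($R{\left(n \right)} = \left(-12 + n\right) 2 n = 2 n \left(-12 + n\right)$)
$u = 16256$ ($u = -3 + \frac{1}{3} \cdot 48777 = -3 + 16259 = 16256$)
$B = 3074$ ($B = 2 \left(-2\right) \left(-12 - 2\right) - \left(-4535 - \left(-5971 - -4454\right)\right) = 2 \left(-2\right) \left(-14\right) - \left(-4535 - \left(-5971 + 4454\right)\right) = 56 - \left(-4535 - -1517\right) = 56 - \left(-4535 + 1517\right) = 56 - -3018 = 56 + 3018 = 3074$)
$\sqrt{B + u} = \sqrt{3074 + 16256} = \sqrt{19330}$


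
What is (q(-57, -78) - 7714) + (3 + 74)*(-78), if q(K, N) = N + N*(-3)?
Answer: -13564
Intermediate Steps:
q(K, N) = -2*N (q(K, N) = N - 3*N = -2*N)
(q(-57, -78) - 7714) + (3 + 74)*(-78) = (-2*(-78) - 7714) + (3 + 74)*(-78) = (156 - 7714) + 77*(-78) = -7558 - 6006 = -13564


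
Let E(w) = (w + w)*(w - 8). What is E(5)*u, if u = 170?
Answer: -5100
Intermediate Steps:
E(w) = 2*w*(-8 + w) (E(w) = (2*w)*(-8 + w) = 2*w*(-8 + w))
E(5)*u = (2*5*(-8 + 5))*170 = (2*5*(-3))*170 = -30*170 = -5100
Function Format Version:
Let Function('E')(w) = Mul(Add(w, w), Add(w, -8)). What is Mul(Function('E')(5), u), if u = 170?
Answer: -5100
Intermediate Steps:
Function('E')(w) = Mul(2, w, Add(-8, w)) (Function('E')(w) = Mul(Mul(2, w), Add(-8, w)) = Mul(2, w, Add(-8, w)))
Mul(Function('E')(5), u) = Mul(Mul(2, 5, Add(-8, 5)), 170) = Mul(Mul(2, 5, -3), 170) = Mul(-30, 170) = -5100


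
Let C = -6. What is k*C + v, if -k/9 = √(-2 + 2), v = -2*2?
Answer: -4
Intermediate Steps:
v = -4
k = 0 (k = -9*√(-2 + 2) = -9*√0 = -9*0 = 0)
k*C + v = 0*(-6) - 4 = 0 - 4 = -4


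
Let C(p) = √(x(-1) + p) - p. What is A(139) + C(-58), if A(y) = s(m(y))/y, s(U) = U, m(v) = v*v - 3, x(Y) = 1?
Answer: 27380/139 + I*√57 ≈ 196.98 + 7.5498*I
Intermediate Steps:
m(v) = -3 + v² (m(v) = v² - 3 = -3 + v²)
A(y) = (-3 + y²)/y
C(p) = √(1 + p) - p
A(139) + C(-58) = (139 - 3/139) + (√(1 - 58) - 1*(-58)) = (139 - 3*1/139) + (√(-57) + 58) = (139 - 3/139) + (I*√57 + 58) = 19318/139 + (58 + I*√57) = 27380/139 + I*√57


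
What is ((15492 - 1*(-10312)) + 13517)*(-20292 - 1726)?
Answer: -865769778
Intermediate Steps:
((15492 - 1*(-10312)) + 13517)*(-20292 - 1726) = ((15492 + 10312) + 13517)*(-22018) = (25804 + 13517)*(-22018) = 39321*(-22018) = -865769778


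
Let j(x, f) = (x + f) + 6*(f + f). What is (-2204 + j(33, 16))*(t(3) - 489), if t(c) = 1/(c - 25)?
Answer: 21119917/22 ≈ 9.6000e+5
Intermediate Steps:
j(x, f) = x + 13*f (j(x, f) = (f + x) + 6*(2*f) = (f + x) + 12*f = x + 13*f)
t(c) = 1/(-25 + c)
(-2204 + j(33, 16))*(t(3) - 489) = (-2204 + (33 + 13*16))*(1/(-25 + 3) - 489) = (-2204 + (33 + 208))*(1/(-22) - 489) = (-2204 + 241)*(-1/22 - 489) = -1963*(-10759/22) = 21119917/22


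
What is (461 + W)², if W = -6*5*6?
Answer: 78961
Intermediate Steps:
W = -180 (W = -30*6 = -180)
(461 + W)² = (461 - 180)² = 281² = 78961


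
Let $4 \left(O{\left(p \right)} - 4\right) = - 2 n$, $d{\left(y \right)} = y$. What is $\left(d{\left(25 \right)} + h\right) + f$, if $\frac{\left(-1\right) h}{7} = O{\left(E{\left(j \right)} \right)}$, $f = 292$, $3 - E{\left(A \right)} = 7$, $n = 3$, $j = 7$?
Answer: $\frac{599}{2} \approx 299.5$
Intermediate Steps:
$E{\left(A \right)} = -4$ ($E{\left(A \right)} = 3 - 7 = -4$)
$O{\left(p \right)} = \frac{5}{2}$ ($O{\left(p \right)} = 4 + \frac{\left(-2\right) 3}{4} = 4 + \frac{1}{4} \left(-6\right) = 4 - \frac{3}{2} = \frac{5}{2}$)
$h = - \frac{35}{2}$ ($h = \left(-7\right) \frac{5}{2} = - \frac{35}{2} \approx -17.5$)
$\left(d{\left(25 \right)} + h\right) + f = \left(25 - \frac{35}{2}\right) + 292 = \frac{15}{2} + 292 = \frac{599}{2}$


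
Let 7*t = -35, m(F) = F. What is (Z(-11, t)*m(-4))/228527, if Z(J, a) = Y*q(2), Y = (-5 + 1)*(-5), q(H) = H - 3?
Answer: 80/228527 ≈ 0.00035007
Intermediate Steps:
q(H) = -3 + H
t = -5 (t = (⅐)*(-35) = -5)
Y = 20 (Y = -4*(-5) = 20)
Z(J, a) = -20 (Z(J, a) = 20*(-3 + 2) = 20*(-1) = -20)
(Z(-11, t)*m(-4))/228527 = -20*(-4)/228527 = 80*(1/228527) = 80/228527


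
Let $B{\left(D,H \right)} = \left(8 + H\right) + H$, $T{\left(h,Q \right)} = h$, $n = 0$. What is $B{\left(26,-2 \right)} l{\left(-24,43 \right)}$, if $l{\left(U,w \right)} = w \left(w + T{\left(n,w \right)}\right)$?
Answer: $7396$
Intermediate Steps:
$B{\left(D,H \right)} = 8 + 2 H$
$l{\left(U,w \right)} = w^{2}$ ($l{\left(U,w \right)} = w \left(w + 0\right) = w w = w^{2}$)
$B{\left(26,-2 \right)} l{\left(-24,43 \right)} = \left(8 + 2 \left(-2\right)\right) 43^{2} = \left(8 - 4\right) 1849 = 4 \cdot 1849 = 7396$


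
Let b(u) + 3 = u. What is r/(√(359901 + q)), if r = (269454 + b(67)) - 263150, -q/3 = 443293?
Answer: -3184*I*√969978/484989 ≈ -6.4658*I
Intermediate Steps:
q = -1329879 (q = -3*443293 = -1329879)
b(u) = -3 + u
r = 6368 (r = (269454 + (-3 + 67)) - 263150 = (269454 + 64) - 263150 = 269518 - 263150 = 6368)
r/(√(359901 + q)) = 6368/(√(359901 - 1329879)) = 6368/(√(-969978)) = 6368/((I*√969978)) = 6368*(-I*√969978/969978) = -3184*I*√969978/484989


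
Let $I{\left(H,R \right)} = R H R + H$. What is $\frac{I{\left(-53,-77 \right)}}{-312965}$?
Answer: $\frac{1186}{1181} \approx 1.0042$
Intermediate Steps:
$I{\left(H,R \right)} = H + H R^{2}$ ($I{\left(H,R \right)} = H R R + H = H R^{2} + H = H + H R^{2}$)
$\frac{I{\left(-53,-77 \right)}}{-312965} = \frac{\left(-53\right) \left(1 + \left(-77\right)^{2}\right)}{-312965} = - 53 \left(1 + 5929\right) \left(- \frac{1}{312965}\right) = \left(-53\right) 5930 \left(- \frac{1}{312965}\right) = \left(-314290\right) \left(- \frac{1}{312965}\right) = \frac{1186}{1181}$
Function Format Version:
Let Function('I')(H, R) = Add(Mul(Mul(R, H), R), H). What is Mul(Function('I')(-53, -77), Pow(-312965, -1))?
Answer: Rational(1186, 1181) ≈ 1.0042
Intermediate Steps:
Function('I')(H, R) = Add(H, Mul(H, Pow(R, 2))) (Function('I')(H, R) = Add(Mul(Mul(H, R), R), H) = Add(Mul(H, Pow(R, 2)), H) = Add(H, Mul(H, Pow(R, 2))))
Mul(Function('I')(-53, -77), Pow(-312965, -1)) = Mul(Mul(-53, Add(1, Pow(-77, 2))), Pow(-312965, -1)) = Mul(Mul(-53, Add(1, 5929)), Rational(-1, 312965)) = Mul(Mul(-53, 5930), Rational(-1, 312965)) = Mul(-314290, Rational(-1, 312965)) = Rational(1186, 1181)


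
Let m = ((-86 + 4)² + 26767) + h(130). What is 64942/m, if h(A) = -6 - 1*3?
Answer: 32471/16741 ≈ 1.9396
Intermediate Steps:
h(A) = -9 (h(A) = -6 - 3 = -9)
m = 33482 (m = ((-86 + 4)² + 26767) - 9 = ((-82)² + 26767) - 9 = (6724 + 26767) - 9 = 33491 - 9 = 33482)
64942/m = 64942/33482 = 64942*(1/33482) = 32471/16741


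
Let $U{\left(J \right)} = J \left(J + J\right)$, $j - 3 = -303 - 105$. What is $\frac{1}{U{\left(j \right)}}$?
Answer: $\frac{1}{328050} \approx 3.0483 \cdot 10^{-6}$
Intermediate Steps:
$j = -405$ ($j = 3 - 408 = -405$)
$U{\left(J \right)} = 2 J^{2}$ ($U{\left(J \right)} = J 2 J = 2 J^{2}$)
$\frac{1}{U{\left(j \right)}} = \frac{1}{2 \left(-405\right)^{2}} = \frac{1}{2 \cdot 164025} = \frac{1}{328050}$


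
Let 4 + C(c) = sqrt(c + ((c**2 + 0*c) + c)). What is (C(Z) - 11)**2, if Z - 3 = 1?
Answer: 249 - 60*sqrt(6) ≈ 102.03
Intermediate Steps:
Z = 4 (Z = 3 + 1 = 4)
C(c) = -4 + sqrt(c**2 + 2*c) (C(c) = -4 + sqrt(c + ((c**2 + 0*c) + c)) = -4 + sqrt(c + ((c**2 + 0) + c)) = -4 + sqrt(c + (c**2 + c)) = -4 + sqrt(c + (c + c**2)) = -4 + sqrt(c**2 + 2*c))
(C(Z) - 11)**2 = ((-4 + sqrt(4*(2 + 4))) - 11)**2 = ((-4 + sqrt(4*6)) - 11)**2 = ((-4 + sqrt(24)) - 11)**2 = ((-4 + 2*sqrt(6)) - 11)**2 = (-15 + 2*sqrt(6))**2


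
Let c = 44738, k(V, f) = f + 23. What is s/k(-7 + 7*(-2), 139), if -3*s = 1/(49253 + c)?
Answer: -1/45679626 ≈ -2.1892e-8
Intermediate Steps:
k(V, f) = 23 + f
s = -1/281973 (s = -1/(3*(49253 + 44738)) = -⅓/93991 = -⅓*1/93991 = -1/281973 ≈ -3.5464e-6)
s/k(-7 + 7*(-2), 139) = -1/(281973*(23 + 139)) = -1/281973/162 = -1/281973*1/162 = -1/45679626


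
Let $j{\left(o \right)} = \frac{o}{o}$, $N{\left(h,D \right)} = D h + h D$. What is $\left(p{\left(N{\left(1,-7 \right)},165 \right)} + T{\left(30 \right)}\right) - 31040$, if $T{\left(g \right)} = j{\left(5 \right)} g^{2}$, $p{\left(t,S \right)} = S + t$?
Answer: $-29989$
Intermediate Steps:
$N{\left(h,D \right)} = 2 D h$ ($N{\left(h,D \right)} = D h + D h = 2 D h$)
$j{\left(o \right)} = 1$
$T{\left(g \right)} = g^{2}$ ($T{\left(g \right)} = 1 g^{2} = g^{2}$)
$\left(p{\left(N{\left(1,-7 \right)},165 \right)} + T{\left(30 \right)}\right) - 31040 = \left(\left(165 + 2 \left(-7\right) 1\right) + 30^{2}\right) - 31040 = \left(\left(165 - 14\right) + 900\right) - 31040 = \left(151 + 900\right) - 31040 = 1051 - 31040 = -29989$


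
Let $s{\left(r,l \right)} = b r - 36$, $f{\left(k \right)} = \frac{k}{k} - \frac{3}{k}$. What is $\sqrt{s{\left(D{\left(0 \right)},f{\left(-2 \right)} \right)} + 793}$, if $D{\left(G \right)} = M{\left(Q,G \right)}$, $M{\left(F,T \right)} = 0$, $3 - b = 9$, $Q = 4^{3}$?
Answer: $\sqrt{757} \approx 27.514$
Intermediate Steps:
$f{\left(k \right)} = 1 - \frac{3}{k}$
$Q = 64$
$b = -6$ ($b = 3 - 9 = -6$)
$D{\left(G \right)} = 0$
$s{\left(r,l \right)} = -36 - 6 r$ ($s{\left(r,l \right)} = - 6 r - 36 = -36 - 6 r$)
$\sqrt{s{\left(D{\left(0 \right)},f{\left(-2 \right)} \right)} + 793} = \sqrt{\left(-36 - 0\right) + 793} = \sqrt{\left(-36 + 0\right) + 793} = \sqrt{-36 + 793} = \sqrt{757}$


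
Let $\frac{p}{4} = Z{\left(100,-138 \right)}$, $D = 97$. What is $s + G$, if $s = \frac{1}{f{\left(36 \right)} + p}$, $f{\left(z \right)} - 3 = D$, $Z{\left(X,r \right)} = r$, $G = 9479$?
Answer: $\frac{4284507}{452} \approx 9479.0$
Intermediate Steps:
$f{\left(z \right)} = 100$ ($f{\left(z \right)} = 3 + 97 = 100$)
$p = -552$ ($p = 4 \left(-138\right) = -552$)
$s = - \frac{1}{452}$ ($s = \frac{1}{100 - 552} = \frac{1}{-452} = - \frac{1}{452} \approx -0.0022124$)
$s + G = - \frac{1}{452} + 9479 = \frac{4284507}{452}$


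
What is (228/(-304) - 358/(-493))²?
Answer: 2209/3888784 ≈ 0.00056804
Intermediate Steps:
(228/(-304) - 358/(-493))² = (228*(-1/304) - 358*(-1/493))² = (-¾ + 358/493)² = (-47/1972)² = 2209/3888784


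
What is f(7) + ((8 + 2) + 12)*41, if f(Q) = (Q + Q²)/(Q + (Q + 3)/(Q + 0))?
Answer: 53610/59 ≈ 908.64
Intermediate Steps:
f(Q) = (Q + Q²)/(Q + (3 + Q)/Q)
f(7) + ((8 + 2) + 12)*41 = 7²*(1 + 7)/(3 + 7 + 7²) + ((8 + 2) + 12)*41 = 49*8/(3 + 7 + 49) + (10 + 12)*41 = 49*8/59 + 22*41 = 49*(1/59)*8 + 902 = 392/59 + 902 = 53610/59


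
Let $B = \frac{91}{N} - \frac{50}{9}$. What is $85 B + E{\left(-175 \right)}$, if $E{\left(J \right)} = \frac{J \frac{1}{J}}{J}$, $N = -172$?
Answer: $- \frac{140109173}{270900} \approx -517.2$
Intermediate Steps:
$E{\left(J \right)} = \frac{1}{J}$ ($E{\left(J \right)} = 1 \frac{1}{J} = \frac{1}{J}$)
$B = - \frac{9419}{1548}$ ($B = \frac{91}{-172} - \frac{50}{9} = 91 \left(- \frac{1}{172}\right) - \frac{50}{9} = - \frac{91}{172} - \frac{50}{9} = - \frac{9419}{1548} \approx -6.0846$)
$85 B + E{\left(-175 \right)} = 85 \left(- \frac{9419}{1548}\right) + \frac{1}{-175} = - \frac{800615}{1548} - \frac{1}{175} = - \frac{140109173}{270900}$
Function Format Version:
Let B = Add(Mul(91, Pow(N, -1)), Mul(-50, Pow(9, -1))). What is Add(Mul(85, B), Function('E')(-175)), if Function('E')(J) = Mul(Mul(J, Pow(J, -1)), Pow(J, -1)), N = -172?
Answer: Rational(-140109173, 270900) ≈ -517.20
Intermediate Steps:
Function('E')(J) = Pow(J, -1) (Function('E')(J) = Mul(1, Pow(J, -1)) = Pow(J, -1))
B = Rational(-9419, 1548) (B = Add(Mul(91, Pow(-172, -1)), Mul(-50, Pow(9, -1))) = Add(Mul(91, Rational(-1, 172)), Mul(-50, Rational(1, 9))) = Add(Rational(-91, 172), Rational(-50, 9)) = Rational(-9419, 1548) ≈ -6.0846)
Add(Mul(85, B), Function('E')(-175)) = Add(Mul(85, Rational(-9419, 1548)), Pow(-175, -1)) = Add(Rational(-800615, 1548), Rational(-1, 175)) = Rational(-140109173, 270900)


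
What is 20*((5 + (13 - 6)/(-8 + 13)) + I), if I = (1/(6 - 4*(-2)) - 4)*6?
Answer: -2404/7 ≈ -343.43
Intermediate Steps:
I = -165/7 (I = (1/(6 + 8) - 4)*6 = (1/14 - 4)*6 = -55/14*6 = -165/7 ≈ -23.571)
20*((5 + (13 - 6)/(-8 + 13)) + I) = 20*((5 + (13 - 6)/(-8 + 13)) - 165/7) = 20*((5 + 7/5) - 165/7) = 20*(32/5 - 165/7) = 20*(-601/35) = -2404/7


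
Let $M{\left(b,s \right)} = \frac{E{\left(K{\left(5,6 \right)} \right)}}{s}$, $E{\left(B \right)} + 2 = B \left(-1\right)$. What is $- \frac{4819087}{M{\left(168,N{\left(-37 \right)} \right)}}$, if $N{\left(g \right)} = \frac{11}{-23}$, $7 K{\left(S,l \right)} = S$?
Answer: $- \frac{371069699}{437} \approx -8.4913 \cdot 10^{5}$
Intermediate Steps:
$K{\left(S,l \right)} = \frac{S}{7}$
$E{\left(B \right)} = -2 - B$ ($E{\left(B \right)} = -2 + B \left(-1\right) = -2 - B$)
$N{\left(g \right)} = - \frac{11}{23}$ ($N{\left(g \right)} = 11 \left(- \frac{1}{23}\right) = - \frac{11}{23}$)
$M{\left(b,s \right)} = - \frac{19}{7 s}$ ($M{\left(b,s \right)} = \frac{-2 - \frac{1}{7} \cdot 5}{s} = \frac{-2 - \frac{5}{7}}{s} = - \frac{19}{7 s}$)
$- \frac{4819087}{M{\left(168,N{\left(-37 \right)} \right)}} = - \frac{4819087}{\left(- \frac{19}{7}\right) \frac{1}{- \frac{11}{23}}} = - \frac{4819087}{\left(- \frac{19}{7}\right) \left(- \frac{23}{11}\right)} = - \frac{4819087}{\frac{437}{77}} = \left(-4819087\right) \frac{77}{437} = - \frac{371069699}{437}$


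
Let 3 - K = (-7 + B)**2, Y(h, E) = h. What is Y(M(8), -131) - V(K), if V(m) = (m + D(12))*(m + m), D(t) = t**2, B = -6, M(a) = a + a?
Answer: -7288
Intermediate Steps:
M(a) = 2*a
K = -166 (K = 3 - (-7 - 6)**2 = 3 - 1*(-13)**2 = 3 - 1*169 = 3 - 169 = -166)
V(m) = 2*m*(144 + m) (V(m) = (m + 12**2)*(m + m) = (m + 144)*(2*m) = (144 + m)*(2*m) = 2*m*(144 + m))
Y(M(8), -131) - V(K) = 2*8 - 2*(-166)*(144 - 166) = 16 - 2*(-166)*(-22) = 16 - 1*7304 = 16 - 7304 = -7288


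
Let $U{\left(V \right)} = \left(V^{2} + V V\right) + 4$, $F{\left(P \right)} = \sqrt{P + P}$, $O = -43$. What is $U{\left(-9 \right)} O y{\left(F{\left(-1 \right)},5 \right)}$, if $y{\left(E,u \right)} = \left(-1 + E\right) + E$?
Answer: $7138 - 14276 i \sqrt{2} \approx 7138.0 - 20189.0 i$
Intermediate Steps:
$F{\left(P \right)} = \sqrt{2} \sqrt{P}$ ($F{\left(P \right)} = \sqrt{2 P} = \sqrt{2} \sqrt{P}$)
$y{\left(E,u \right)} = -1 + 2 E$
$U{\left(V \right)} = 4 + 2 V^{2}$ ($U{\left(V \right)} = \left(V^{2} + V^{2}\right) + 4 = 2 V^{2} + 4 = 4 + 2 V^{2}$)
$U{\left(-9 \right)} O y{\left(F{\left(-1 \right)},5 \right)} = \left(4 + 2 \left(-9\right)^{2}\right) \left(-43\right) \left(-1 + 2 \sqrt{2} \sqrt{-1}\right) = \left(4 + 2 \cdot 81\right) \left(-43\right) \left(-1 + 2 \sqrt{2} i\right) = \left(4 + 162\right) \left(-43\right) \left(-1 + 2 i \sqrt{2}\right) = 166 \left(-43\right) \left(-1 + 2 i \sqrt{2}\right) = - 7138 \left(-1 + 2 i \sqrt{2}\right) = 7138 - 14276 i \sqrt{2}$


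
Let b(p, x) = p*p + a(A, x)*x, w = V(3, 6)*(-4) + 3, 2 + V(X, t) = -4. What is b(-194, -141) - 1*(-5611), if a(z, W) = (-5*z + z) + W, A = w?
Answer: 78356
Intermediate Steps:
V(X, t) = -6 (V(X, t) = -2 - 4 = -6)
w = 27 (w = -6*(-4) + 3 = 24 + 3 = 27)
A = 27
a(z, W) = W - 4*z (a(z, W) = -4*z + W = W - 4*z)
b(p, x) = p**2 + x*(-108 + x) (b(p, x) = p*p + (x - 4*27)*x = p**2 + (x - 108)*x = p**2 + (-108 + x)*x = p**2 + x*(-108 + x))
b(-194, -141) - 1*(-5611) = ((-194)**2 - 141*(-108 - 141)) - 1*(-5611) = (37636 - 141*(-249)) + 5611 = (37636 + 35109) + 5611 = 72745 + 5611 = 78356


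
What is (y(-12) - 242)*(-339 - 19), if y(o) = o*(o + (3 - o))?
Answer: 99524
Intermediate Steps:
y(o) = 3*o (y(o) = o*3 = 3*o)
(y(-12) - 242)*(-339 - 19) = (3*(-12) - 242)*(-339 - 19) = (-36 - 242)*(-358) = -278*(-358) = 99524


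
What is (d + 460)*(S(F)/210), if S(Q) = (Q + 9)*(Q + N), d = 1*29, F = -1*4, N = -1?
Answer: -815/14 ≈ -58.214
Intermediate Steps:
F = -4
d = 29
S(Q) = (-1 + Q)*(9 + Q) (S(Q) = (Q + 9)*(Q - 1) = (9 + Q)*(-1 + Q) = (-1 + Q)*(9 + Q))
(d + 460)*(S(F)/210) = (29 + 460)*((-9 + (-4)**2 + 8*(-4))/210) = 489*((-9 + 16 - 32)*(1/210)) = 489*(-25*1/210) = 489*(-5/42) = -815/14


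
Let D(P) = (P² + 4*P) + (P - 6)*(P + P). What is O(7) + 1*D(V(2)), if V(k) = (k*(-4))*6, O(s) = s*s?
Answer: 7345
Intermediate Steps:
O(s) = s²
V(k) = -24*k (V(k) = -4*k*6 = -24*k)
D(P) = P² + 4*P + 2*P*(-6 + P) (D(P) = (P² + 4*P) + (-6 + P)*(2*P) = (P² + 4*P) + 2*P*(-6 + P) = P² + 4*P + 2*P*(-6 + P))
O(7) + 1*D(V(2)) = 7² + 1*((-24*2)*(-8 + 3*(-24*2))) = 49 + 1*(-48*(-8 + 3*(-48))) = 49 + 1*(-48*(-8 - 144)) = 49 + 1*(-48*(-152)) = 49 + 1*7296 = 49 + 7296 = 7345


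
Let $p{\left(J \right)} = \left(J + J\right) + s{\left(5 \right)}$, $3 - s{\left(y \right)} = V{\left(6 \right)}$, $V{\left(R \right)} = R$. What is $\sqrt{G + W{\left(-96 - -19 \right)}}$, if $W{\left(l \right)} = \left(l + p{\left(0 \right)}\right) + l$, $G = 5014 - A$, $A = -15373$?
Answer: $17 \sqrt{70} \approx 142.23$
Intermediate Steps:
$s{\left(y \right)} = -3$ ($s{\left(y \right)} = 3 - 6 = -3$)
$G = 20387$ ($G = 5014 - -15373 = 5014 + 15373 = 20387$)
$p{\left(J \right)} = -3 + 2 J$ ($p{\left(J \right)} = \left(J + J\right) - 3 = 2 J - 3 = -3 + 2 J$)
$W{\left(l \right)} = -3 + 2 l$ ($W{\left(l \right)} = \left(l + \left(-3 + 2 \cdot 0\right)\right) + l = \left(l + \left(-3 + 0\right)\right) + l = \left(l - 3\right) + l = \left(-3 + l\right) + l = -3 + 2 l$)
$\sqrt{G + W{\left(-96 - -19 \right)}} = \sqrt{20387 + \left(-3 + 2 \left(-96 - -19\right)\right)} = \sqrt{20387 + \left(-3 + 2 \left(-96 + 19\right)\right)} = \sqrt{20387 + \left(-3 + 2 \left(-77\right)\right)} = \sqrt{20387 - 157} = \sqrt{20230} = 17 \sqrt{70}$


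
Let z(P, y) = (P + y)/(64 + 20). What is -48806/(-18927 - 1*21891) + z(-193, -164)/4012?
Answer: 23016023/19266096 ≈ 1.1946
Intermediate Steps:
z(P, y) = P/84 + y/84 (z(P, y) = (P + y)/84 = (P + y)*(1/84) = P/84 + y/84)
-48806/(-18927 - 1*21891) + z(-193, -164)/4012 = -48806/(-18927 - 1*21891) + ((1/84)*(-193) + (1/84)*(-164))/4012 = -48806/(-18927 - 21891) + (-193/84 - 41/21)*(1/4012) = -48806/(-40818) - 17/4*1/4012 = -48806*(-1/40818) - 1/944 = 24403/20409 - 1/944 = 23016023/19266096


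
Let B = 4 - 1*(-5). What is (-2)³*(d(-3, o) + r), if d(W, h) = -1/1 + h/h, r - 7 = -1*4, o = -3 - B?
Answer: -24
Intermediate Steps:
B = 9 (B = 4 + 5 = 9)
o = -12 (o = -3 - 1*9 = -3 - 9 = -12)
r = 3 (r = 7 - 1*4 = 7 - 4 = 3)
d(W, h) = 0 (d(W, h) = -1*1 + 1 = -1 + 1 = 0)
(-2)³*(d(-3, o) + r) = (-2)³*(0 + 3) = -8*3 = -24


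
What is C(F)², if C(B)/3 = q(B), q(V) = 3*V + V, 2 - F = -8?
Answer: 14400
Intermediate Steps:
F = 10 (F = 2 - 1*(-8) = 2 + 8 = 10)
q(V) = 4*V
C(B) = 12*B (C(B) = 3*(4*B) = 12*B)
C(F)² = (12*10)² = 120² = 14400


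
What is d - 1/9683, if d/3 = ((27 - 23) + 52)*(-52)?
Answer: -84590689/9683 ≈ -8736.0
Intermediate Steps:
d = -8736 (d = 3*(((27 - 23) + 52)*(-52)) = 3*((4 + 52)*(-52)) = 3*(56*(-52)) = 3*(-2912) = -8736)
d - 1/9683 = -8736 - 1/9683 = -84590689/9683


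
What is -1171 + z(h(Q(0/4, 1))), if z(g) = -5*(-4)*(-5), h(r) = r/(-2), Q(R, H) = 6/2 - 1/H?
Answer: -1271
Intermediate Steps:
Q(R, H) = 3 - 1/H (Q(R, H) = 6*(½) - 1/H = 3 - 1/H)
h(r) = -r/2 (h(r) = r*(-½) = -r/2)
z(g) = -100 (z(g) = 20*(-5) = -100)
-1171 + z(h(Q(0/4, 1))) = -1171 - 100 = -1271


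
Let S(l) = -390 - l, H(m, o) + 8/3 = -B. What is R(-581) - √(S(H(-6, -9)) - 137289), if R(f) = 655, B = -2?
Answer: 655 - I*√1239105/3 ≈ 655.0 - 371.05*I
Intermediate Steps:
H(m, o) = -⅔ (H(m, o) = -8/3 - 1*(-2) = -8/3 + 2 = -⅔)
R(-581) - √(S(H(-6, -9)) - 137289) = 655 - √((-390 - 1*(-⅔)) - 137289) = 655 - √((-390 + ⅔) - 137289) = 655 - √(-1168/3 - 137289) = 655 - √(-413035/3) = 655 - I*√1239105/3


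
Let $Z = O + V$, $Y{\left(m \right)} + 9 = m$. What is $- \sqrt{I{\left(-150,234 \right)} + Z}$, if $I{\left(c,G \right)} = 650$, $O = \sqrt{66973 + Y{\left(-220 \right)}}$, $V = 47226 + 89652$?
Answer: $- \sqrt{137528 + 18 \sqrt{206}} \approx -371.2$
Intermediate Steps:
$V = 136878$
$Y{\left(m \right)} = -9 + m$
$O = 18 \sqrt{206}$ ($O = \sqrt{66973 - 229} = \sqrt{66744} = 18 \sqrt{206} \approx 258.35$)
$Z = 136878 + 18 \sqrt{206}$ ($Z = 18 \sqrt{206} + 136878 = 136878 + 18 \sqrt{206} \approx 1.3714 \cdot 10^{5}$)
$- \sqrt{I{\left(-150,234 \right)} + Z} = - \sqrt{650 + \left(136878 + 18 \sqrt{206}\right)} = - \sqrt{137528 + 18 \sqrt{206}}$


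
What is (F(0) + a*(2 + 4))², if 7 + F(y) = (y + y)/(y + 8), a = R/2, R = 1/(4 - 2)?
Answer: 121/4 ≈ 30.250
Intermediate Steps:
R = ½ (R = 1/2 = ½ ≈ 0.50000)
a = ¼ (a = (½)/2 = (½)*(½) = ¼ ≈ 0.25000)
F(y) = -7 + 2*y/(8 + y) (F(y) = -7 + (y + y)/(y + 8) = -7 + (2*y)/(8 + y) = -7 + 2*y/(8 + y))
(F(0) + a*(2 + 4))² = ((-56 - 5*0)/(8 + 0) + (2 + 4)/4)² = ((-56 + 0)/8 + (¼)*6)² = ((⅛)*(-56) + 3/2)² = (-7 + 3/2)² = (-11/2)² = 121/4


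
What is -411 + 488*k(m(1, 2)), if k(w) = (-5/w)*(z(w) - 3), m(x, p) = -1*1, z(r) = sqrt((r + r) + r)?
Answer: -7731 + 2440*I*sqrt(3) ≈ -7731.0 + 4226.2*I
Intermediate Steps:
z(r) = sqrt(3)*sqrt(r) (z(r) = sqrt(2*r + r) = sqrt(3*r) = sqrt(3)*sqrt(r))
m(x, p) = -1
k(w) = -5*(-3 + sqrt(3)*sqrt(w))/w (k(w) = (-5/w)*(sqrt(3)*sqrt(w) - 3) = (-5/w)*(-3 + sqrt(3)*sqrt(w)) = -5*(-3 + sqrt(3)*sqrt(w))/w)
-411 + 488*k(m(1, 2)) = -411 + 488*(5*(3 - sqrt(3)*sqrt(-1))/(-1)) = -411 + 488*(5*(-1)*(3 - sqrt(3)*I)) = -411 + 488*(5*(-1)*(3 - I*sqrt(3))) = -411 + 488*(-15 + 5*I*sqrt(3)) = -411 + (-7320 + 2440*I*sqrt(3)) = -7731 + 2440*I*sqrt(3)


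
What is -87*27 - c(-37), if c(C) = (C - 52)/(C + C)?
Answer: -173915/74 ≈ -2350.2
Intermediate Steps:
c(C) = (-52 + C)/(2*C) (c(C) = (-52 + C)/((2*C)) = (-52 + C)*(1/(2*C)) = (-52 + C)/(2*C))
-87*27 - c(-37) = -87*27 - (-52 - 37)/(2*(-37)) = -2349 - (-1)*(-89)/(2*37) = -2349 - 1*89/74 = -2349 - 89/74 = -173915/74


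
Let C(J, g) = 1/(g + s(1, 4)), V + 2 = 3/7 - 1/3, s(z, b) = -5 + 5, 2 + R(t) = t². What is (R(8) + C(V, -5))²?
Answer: 95481/25 ≈ 3819.2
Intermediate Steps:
R(t) = -2 + t²
s(z, b) = 0
V = -40/21 (V = -2 + (3/7 - 1/3) = -2 + (3*(⅐) - 1*⅓) = -2 + (3/7 - ⅓) = -2 + 2/21 = -40/21 ≈ -1.9048)
C(J, g) = 1/g (C(J, g) = 1/(g + 0) = 1/g)
(R(8) + C(V, -5))² = ((-2 + 8²) + 1/(-5))² = ((-2 + 64) - ⅕)² = (62 - ⅕)² = (309/5)² = 95481/25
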